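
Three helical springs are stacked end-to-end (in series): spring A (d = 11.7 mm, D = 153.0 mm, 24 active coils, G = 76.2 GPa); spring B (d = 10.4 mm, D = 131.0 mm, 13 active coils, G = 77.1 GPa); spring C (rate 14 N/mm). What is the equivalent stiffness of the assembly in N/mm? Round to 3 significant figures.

1.23 N/mm

k_A = Gd⁴/(8D³N_a) = (76.2×10³)(11.7⁴)/(8·153.0³·24) = 2.0765 N/mm
k_B = Gd⁴/(8D³N_a) = (77.1×10³)(10.4⁴)/(8·131.0³·13) = 3.8578 N/mm
Series: 1/k_eq = 1/2.0765 + 1/3.8578 + 1/14 = 0.81223; k_eq = 1.2312 N/mm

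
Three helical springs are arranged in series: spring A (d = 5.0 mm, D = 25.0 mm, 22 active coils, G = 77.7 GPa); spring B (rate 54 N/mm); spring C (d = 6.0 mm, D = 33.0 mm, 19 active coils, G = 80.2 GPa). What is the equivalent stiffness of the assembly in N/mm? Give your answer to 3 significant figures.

7.83 N/mm

k_A = Gd⁴/(8D³N_a) = (77.7×10³)(5.0⁴)/(8·25.0³·22) = 17.659 N/mm
k_C = Gd⁴/(8D³N_a) = (80.2×10³)(6.0⁴)/(8·33.0³·19) = 19.028 N/mm
Series: 1/k_eq = 1/17.659 + 1/54 + 1/19.028 = 0.1277; k_eq = 7.8308 N/mm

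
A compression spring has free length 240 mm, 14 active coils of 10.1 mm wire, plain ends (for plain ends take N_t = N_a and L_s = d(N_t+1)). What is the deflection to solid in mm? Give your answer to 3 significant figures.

N_t = 14; L_s = 10.1·15 = 151.5 mm
δ_solid = L₀ − L_s = 240 − 151.5 = 88.5 mm

88.5 mm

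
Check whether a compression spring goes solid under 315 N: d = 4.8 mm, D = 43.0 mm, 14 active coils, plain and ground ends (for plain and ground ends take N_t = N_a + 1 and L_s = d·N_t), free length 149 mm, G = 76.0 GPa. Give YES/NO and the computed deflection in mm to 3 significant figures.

k = Gd⁴/(8D³N_a) = (76.0×10³)(4.8⁴)/(8·43.0³·14) = 4.5306 N/mm
N_t = 15; L_s = 4.8·15 = 72 mm; δ_solid = L₀ − L_s = 149 − 72 = 77 mm
δ = F/k = 315/4.5306 = 69.527 mm
δ < δ_solid → spring does not go solid

NO, δ = 69.5 mm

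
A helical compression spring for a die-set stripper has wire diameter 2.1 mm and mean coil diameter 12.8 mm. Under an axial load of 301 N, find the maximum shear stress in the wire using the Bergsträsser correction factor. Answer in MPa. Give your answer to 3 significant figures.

Spring index C = D/d = 12.8/2.1 = 6.0952
K_B = (4C+2)/(4C−3) = 26.381/21.381 = 1.2339
τ₀ = 8FD/(πd³) = 8·301·12.8/(π·2.1³) = 30822.4/29.094 = 1059.4 MPa
τ_max = K·τ₀ = 1.2339 × 1059.4 = 1307.1 MPa

1310 MPa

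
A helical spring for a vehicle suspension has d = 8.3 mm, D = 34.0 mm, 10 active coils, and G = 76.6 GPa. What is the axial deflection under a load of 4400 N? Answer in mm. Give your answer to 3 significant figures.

38.1 mm

k = Gd⁴/(8D³N_a) = (76.6×10³)(8.3⁴)/(8·34.0³·10) = 115.62 N/mm
δ = F/k = 4400 / 115.62 = 38.057 mm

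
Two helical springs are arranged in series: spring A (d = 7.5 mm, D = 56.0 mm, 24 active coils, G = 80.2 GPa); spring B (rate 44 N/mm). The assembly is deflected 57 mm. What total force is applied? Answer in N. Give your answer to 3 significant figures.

366 N

k_A = Gd⁴/(8D³N_a) = (80.2×10³)(7.5⁴)/(8·56.0³·24) = 7.5258 N/mm
Series: 1/k_eq = 1/7.5258 + 1/44 = 0.1556; k_eq = 6.4266 N/mm
F = k_eq·δ = 6.4266·57 = 366.32 N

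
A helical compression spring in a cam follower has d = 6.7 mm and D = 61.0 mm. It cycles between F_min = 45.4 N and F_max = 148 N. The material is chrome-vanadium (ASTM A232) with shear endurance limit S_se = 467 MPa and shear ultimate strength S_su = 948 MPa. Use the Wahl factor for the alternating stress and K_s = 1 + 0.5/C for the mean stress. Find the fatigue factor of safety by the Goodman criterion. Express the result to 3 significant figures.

C = D/d = 61.0/6.7 = 9.1045; K_W = (4C−1)/(4C−4)+0.615/C = 1.1601; K_s = 1+0.5/C = 1.0549
F_a = (F_max−F_min)/2 = 51.3 N; F_m = (F_max+F_min)/2 = 96.7 N
τ_a = K_W·8F_aD/(πd³) = 1.1601 × 26.495 = 30.737 MPa
τ_m = K_s·8F_mD/(πd³) = 1.0549 × 49.943 = 52.685 MPa
Goodman: 1/n_f = τ_a/S_se + τ_m/S_su = 30.737/467 + 52.685/948 = 0.06582 + 0.05558 = 0.12139
n_f = 1/0.12139 = 8.238

8.24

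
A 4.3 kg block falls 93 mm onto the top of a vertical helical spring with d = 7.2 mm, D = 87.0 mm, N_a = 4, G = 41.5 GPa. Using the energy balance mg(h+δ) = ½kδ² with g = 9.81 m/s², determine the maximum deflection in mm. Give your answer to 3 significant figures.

k = Gd⁴/(8D³N_a) = (41.5×10³)(7.2⁴)/(8·87.0³·4) = 5.2926 N/mm
W = mg = 4.3 × 9.81 = 42.183 N
½kδ² − Wδ − Wh = 0 → δ = (W + √(W² + 2kWh))/k
δ = (42.183 + √(1779.4 + 41526.1))/5.2926 = (42.183 + 208.1)/5.2926 = 47.289 mm

47.3 mm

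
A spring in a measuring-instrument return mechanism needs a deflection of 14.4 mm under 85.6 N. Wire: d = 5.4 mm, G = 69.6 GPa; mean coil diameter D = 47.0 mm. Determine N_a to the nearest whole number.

12

Required rate k = F/δ = 85.6/14.4 = 5.9444 N/mm
N_a = Gd⁴/(8D³k) = (69.6×10³ × 5.4⁴)/(8 × 47.0³ × 5.9444)
    = 5.91813e+07 / 4.93736e+06 = 11.99 → 12 coils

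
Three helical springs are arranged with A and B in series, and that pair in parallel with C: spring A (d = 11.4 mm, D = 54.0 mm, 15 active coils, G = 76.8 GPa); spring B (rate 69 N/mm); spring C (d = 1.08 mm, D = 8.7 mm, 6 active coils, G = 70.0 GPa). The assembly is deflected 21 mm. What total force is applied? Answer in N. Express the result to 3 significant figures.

786 N

k_A = Gd⁴/(8D³N_a) = (76.8×10³)(11.4⁴)/(8·54.0³·15) = 68.646 N/mm
k_C = Gd⁴/(8D³N_a) = (70.0×10³)(1.08⁴)/(8·8.7³·6) = 3.013 N/mm
Springs A,B series: k_AB = 1/(1/68.646+1/69) = 34.411 N/mm; parallel with C: k_eq = 34.411+3.013 = 37.424 N/mm
F = k_eq·δ = 37.424·21 = 785.91 N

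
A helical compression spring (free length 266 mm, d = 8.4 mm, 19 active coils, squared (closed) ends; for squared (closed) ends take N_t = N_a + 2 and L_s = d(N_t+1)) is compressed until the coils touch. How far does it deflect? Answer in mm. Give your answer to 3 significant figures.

81.2 mm

N_t = 21; L_s = 8.4·22 = 184.8 mm
δ_solid = L₀ − L_s = 266 − 184.8 = 81.2 mm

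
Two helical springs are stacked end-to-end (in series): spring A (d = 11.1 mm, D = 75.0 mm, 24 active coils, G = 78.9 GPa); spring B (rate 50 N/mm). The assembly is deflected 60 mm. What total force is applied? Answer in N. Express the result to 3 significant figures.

685 N

k_A = Gd⁴/(8D³N_a) = (78.9×10³)(11.1⁴)/(8·75.0³·24) = 14.787 N/mm
Series: 1/k_eq = 1/14.787 + 1/50 = 0.087626; k_eq = 11.412 N/mm
F = k_eq·δ = 11.412·60 = 684.73 N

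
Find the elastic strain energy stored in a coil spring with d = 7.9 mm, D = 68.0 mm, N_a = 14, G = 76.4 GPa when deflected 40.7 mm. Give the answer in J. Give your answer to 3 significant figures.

k = Gd⁴/(8D³N_a) = (76.4×10³)(7.9⁴)/(8·68.0³·14) = 8.45 N/mm
U = ½kδ² = 0.5 × 8.45 × 40.7² = 6998.7 N·mm = 6.9987 J

7.00 J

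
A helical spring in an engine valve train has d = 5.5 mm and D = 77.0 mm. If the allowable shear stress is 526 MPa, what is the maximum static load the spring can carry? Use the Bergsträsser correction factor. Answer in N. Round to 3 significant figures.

408 N

C = D/d = 77.0/5.5 = 14.0000
K_B = (4C+2)/(4C−3) = 58.000/53.000 = 1.0943
τ_max = K·8FD/(πd³) → F_max = τ_allow·πd³/(8DK)
F_max = 526·π·5.5³/(8·77.0·1.0943) = 2.7493e+05/674.11 = 407.84 N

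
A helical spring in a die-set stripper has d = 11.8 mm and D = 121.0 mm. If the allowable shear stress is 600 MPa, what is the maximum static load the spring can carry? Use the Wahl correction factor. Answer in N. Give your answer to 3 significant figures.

C = D/d = 121.0/11.8 = 10.2542
K_W = (4C−1)/(4C−4) + 0.615/C = 40.017/37.017 + 0.0600 = 1.1410
τ_max = K·8FD/(πd³) → F_max = τ_allow·πd³/(8DK)
F_max = 600·π·11.8³/(8·121.0·1.1410) = 3.097e+06/1104.5 = 2804 N

2800 N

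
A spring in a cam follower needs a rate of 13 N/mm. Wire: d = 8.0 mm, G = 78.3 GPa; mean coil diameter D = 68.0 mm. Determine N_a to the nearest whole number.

10

N_a = Gd⁴/(8D³k) = (78.3×10³ × 8.0⁴)/(8 × 68.0³ × 13)
    = 3.20717e+08 / 3.27009e+07 = 9.808 → 10 coils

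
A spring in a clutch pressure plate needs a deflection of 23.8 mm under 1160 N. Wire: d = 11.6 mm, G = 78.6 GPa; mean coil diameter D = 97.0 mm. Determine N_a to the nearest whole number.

Required rate k = F/δ = 1160/23.8 = 48.739 N/mm
N_a = Gd⁴/(8D³k) = (78.6×10³ × 11.6⁴)/(8 × 97.0³ × 48.739)
    = 1.42316e+09 / 3.55866e+08 = 3.999 → 4 coils

4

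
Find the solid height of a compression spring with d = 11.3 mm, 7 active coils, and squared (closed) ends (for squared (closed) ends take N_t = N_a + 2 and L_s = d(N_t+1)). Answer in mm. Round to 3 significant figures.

squared (closed) ends: N_t = N_a + 2 = 7 + 2 = 9
L_s = d·(N_t+1) = 11.3 × 10 = 113 mm

113 mm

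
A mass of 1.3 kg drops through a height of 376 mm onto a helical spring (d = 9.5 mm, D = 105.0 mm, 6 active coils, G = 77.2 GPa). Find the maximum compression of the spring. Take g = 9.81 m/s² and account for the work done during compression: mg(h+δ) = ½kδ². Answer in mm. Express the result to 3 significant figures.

30.3 mm

k = Gd⁴/(8D³N_a) = (77.2×10³)(9.5⁴)/(8·105.0³·6) = 11.316 N/mm
W = mg = 1.3 × 9.81 = 12.753 N
½kδ² − Wδ − Wh = 0 → δ = (W + √(W² + 2kWh))/k
δ = (12.753 + √(162.64 + 108526))/11.316 = (12.753 + 329.68)/11.316 = 30.26 mm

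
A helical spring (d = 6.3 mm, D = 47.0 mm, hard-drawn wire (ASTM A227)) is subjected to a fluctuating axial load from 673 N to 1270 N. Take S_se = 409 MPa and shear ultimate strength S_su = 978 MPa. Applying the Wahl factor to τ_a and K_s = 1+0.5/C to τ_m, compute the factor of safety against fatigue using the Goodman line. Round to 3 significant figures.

1.08

C = D/d = 47.0/6.3 = 7.4603; K_W = (4C−1)/(4C−4)+0.615/C = 1.1985; K_s = 1+0.5/C = 1.0670
F_a = (F_max−F_min)/2 = 298.5 N; F_m = (F_max+F_min)/2 = 971.5 N
τ_a = K_W·8F_aD/(πd³) = 1.1985 × 142.88 = 171.24 MPa
τ_m = K_s·8F_mD/(πd³) = 1.0670 × 465.01 = 496.17 MPa
Goodman: 1/n_f = τ_a/S_se + τ_m/S_su = 171.24/409 + 496.17/978 = 0.41868 + 0.50733 = 0.92602
n_f = 1/0.92602 = 1.08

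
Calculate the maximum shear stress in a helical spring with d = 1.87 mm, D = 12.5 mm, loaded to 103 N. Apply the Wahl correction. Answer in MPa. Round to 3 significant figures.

Spring index C = D/d = 12.5/1.87 = 6.6845
K_W = (4C−1)/(4C−4) + 0.615/C = 25.738/22.738 + 0.0920 = 1.2239
τ₀ = 8FD/(πd³) = 8·103·12.5/(π·1.87³) = 10300/20.544 = 501.37 MPa
τ_max = K·τ₀ = 1.2239 × 501.37 = 613.65 MPa

614 MPa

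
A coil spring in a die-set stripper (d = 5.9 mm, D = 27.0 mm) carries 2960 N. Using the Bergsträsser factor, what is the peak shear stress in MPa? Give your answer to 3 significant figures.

1310 MPa

Spring index C = D/d = 27.0/5.9 = 4.5763
K_B = (4C+2)/(4C−3) = 20.305/15.305 = 1.3267
τ₀ = 8FD/(πd³) = 8·2960·27.0/(π·5.9³) = 639360/645.22 = 990.92 MPa
τ_max = K·τ₀ = 1.3267 × 990.92 = 1314.6 MPa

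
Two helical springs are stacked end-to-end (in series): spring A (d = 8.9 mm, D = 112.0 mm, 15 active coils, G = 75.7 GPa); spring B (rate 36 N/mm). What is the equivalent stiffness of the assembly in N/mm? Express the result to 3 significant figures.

2.61 N/mm

k_A = Gd⁴/(8D³N_a) = (75.7×10³)(8.9⁴)/(8·112.0³·15) = 2.8172 N/mm
Series: 1/k_eq = 1/2.8172 + 1/36 = 0.38274; k_eq = 2.6128 N/mm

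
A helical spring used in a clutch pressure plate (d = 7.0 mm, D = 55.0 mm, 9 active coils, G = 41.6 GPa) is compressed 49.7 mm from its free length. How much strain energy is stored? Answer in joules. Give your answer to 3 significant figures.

k = Gd⁴/(8D³N_a) = (41.6×10³)(7.0⁴)/(8·55.0³·9) = 8.3381 N/mm
U = ½kδ² = 0.5 × 8.3381 × 49.7² = 10298 N·mm = 10.298 J

10.3 J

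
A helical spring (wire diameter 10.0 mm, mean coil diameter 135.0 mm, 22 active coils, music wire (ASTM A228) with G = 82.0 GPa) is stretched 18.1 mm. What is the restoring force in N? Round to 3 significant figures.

34.3 N

k = Gd⁴/(8D³N_a) = (82.0×10³)(10.0⁴)/(8·135.0³·22) = 1.8937 N/mm
F = k·δ = 1.8937 × 18.1 = 34.275 N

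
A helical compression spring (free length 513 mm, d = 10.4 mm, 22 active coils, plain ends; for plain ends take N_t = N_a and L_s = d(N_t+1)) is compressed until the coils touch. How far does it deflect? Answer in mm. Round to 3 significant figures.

N_t = 22; L_s = 10.4·23 = 239.2 mm
δ_solid = L₀ − L_s = 513 − 239.2 = 273.8 mm

274 mm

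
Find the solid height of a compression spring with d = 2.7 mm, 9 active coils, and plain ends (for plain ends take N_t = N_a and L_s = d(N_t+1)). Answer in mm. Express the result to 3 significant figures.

plain ends: N_t = N_a = 9
L_s = d·(N_t+1) = 2.7 × 10 = 27 mm

27.0 mm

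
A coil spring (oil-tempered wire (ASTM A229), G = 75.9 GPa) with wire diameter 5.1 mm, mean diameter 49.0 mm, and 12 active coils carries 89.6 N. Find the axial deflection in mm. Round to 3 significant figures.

k = Gd⁴/(8D³N_a) = (75.9×10³)(5.1⁴)/(8·49.0³·12) = 4.5464 N/mm
δ = F/k = 89.6 / 4.5464 = 19.708 mm

19.7 mm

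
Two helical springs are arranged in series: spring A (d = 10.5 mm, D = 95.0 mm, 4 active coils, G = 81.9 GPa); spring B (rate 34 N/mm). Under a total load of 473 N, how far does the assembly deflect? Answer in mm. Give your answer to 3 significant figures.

26.9 mm

k_A = Gd⁴/(8D³N_a) = (81.9×10³)(10.5⁴)/(8·95.0³·4) = 36.284 N/mm
Series: 1/k_eq = 1/36.284 + 1/34 = 0.056972; k_eq = 17.553 N/mm
δ = F/k_eq = 473/17.553 = 26.948 mm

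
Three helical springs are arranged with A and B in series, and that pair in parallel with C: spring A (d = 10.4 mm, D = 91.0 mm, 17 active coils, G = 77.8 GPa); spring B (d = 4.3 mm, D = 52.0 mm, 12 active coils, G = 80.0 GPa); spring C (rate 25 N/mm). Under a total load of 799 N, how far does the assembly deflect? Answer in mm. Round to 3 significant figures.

k_A = Gd⁴/(8D³N_a) = (77.8×10³)(10.4⁴)/(8·91.0³·17) = 8.8808 N/mm
k_B = Gd⁴/(8D³N_a) = (80.0×10³)(4.3⁴)/(8·52.0³·12) = 2.0262 N/mm
Springs A,B series: k_AB = 1/(1/8.8808+1/2.0262) = 1.6498 N/mm; parallel with C: k_eq = 1.6498+25 = 26.65 N/mm
δ = F/k_eq = 799/26.65 = 29.981 mm

30.0 mm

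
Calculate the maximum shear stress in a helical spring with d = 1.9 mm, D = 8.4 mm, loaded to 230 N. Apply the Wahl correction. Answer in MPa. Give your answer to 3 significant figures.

974 MPa

Spring index C = D/d = 8.4/1.9 = 4.4211
K_W = (4C−1)/(4C−4) + 0.615/C = 16.684/13.684 + 0.1391 = 1.3583
τ₀ = 8FD/(πd³) = 8·230·8.4/(π·1.9³) = 15456/21.548 = 717.28 MPa
τ_max = K·τ₀ = 1.3583 × 717.28 = 974.3 MPa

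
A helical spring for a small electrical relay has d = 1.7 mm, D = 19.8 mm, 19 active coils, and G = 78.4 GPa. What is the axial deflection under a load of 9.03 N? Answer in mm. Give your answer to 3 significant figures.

16.3 mm

k = Gd⁴/(8D³N_a) = (78.4×10³)(1.7⁴)/(8·19.8³·19) = 0.55497 N/mm
δ = F/k = 9.03 / 0.55497 = 16.271 mm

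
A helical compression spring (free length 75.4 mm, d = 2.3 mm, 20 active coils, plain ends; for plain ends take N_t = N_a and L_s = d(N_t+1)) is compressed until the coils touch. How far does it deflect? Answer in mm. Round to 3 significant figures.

27.1 mm

N_t = 20; L_s = 2.3·21 = 48.3 mm
δ_solid = L₀ − L_s = 75.4 − 48.3 = 27.1 mm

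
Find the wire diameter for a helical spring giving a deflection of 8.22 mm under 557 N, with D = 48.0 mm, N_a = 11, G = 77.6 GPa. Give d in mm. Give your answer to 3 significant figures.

Required rate k = F/δ = 557/8.22 = 67.762 N/mm
d = (8D³N_a·k / G)^(1/4) = (8·48.0³·11·67.762 / (77.6×10³))^0.25
  = (8498.2)^0.25 = 9.6013 mm

9.60 mm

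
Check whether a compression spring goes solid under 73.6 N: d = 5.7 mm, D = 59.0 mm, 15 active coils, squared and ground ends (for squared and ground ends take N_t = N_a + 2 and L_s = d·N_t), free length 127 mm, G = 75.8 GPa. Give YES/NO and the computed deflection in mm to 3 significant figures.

NO, δ = 22.7 mm

k = Gd⁴/(8D³N_a) = (75.8×10³)(5.7⁴)/(8·59.0³·15) = 3.2466 N/mm
N_t = 17; L_s = 5.7·17 = 96.9 mm; δ_solid = L₀ − L_s = 127 − 96.9 = 30.1 mm
δ = F/k = 73.6/3.2466 = 22.67 mm
δ < δ_solid → spring does not go solid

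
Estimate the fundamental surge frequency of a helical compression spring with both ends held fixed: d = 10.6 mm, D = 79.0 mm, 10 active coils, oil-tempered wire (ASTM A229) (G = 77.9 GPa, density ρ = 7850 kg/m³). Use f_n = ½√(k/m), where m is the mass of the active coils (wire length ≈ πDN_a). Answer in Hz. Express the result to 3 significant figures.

60.2 Hz

k = Gd⁴/(8D³N_a) = (77.9×10³)(10.6⁴)/(8·79.0³·10) = 24.934 N/mm = 24934 N/m
Wire length L = πDN_a = π·79.0·10 = 2481.9 mm
m = ρ·(πd²/4)·L = 7850 × 88.247×10⁻⁶ m² × 2.4819 m = 1.7193 kg
f_n = ½√(k/m) = 0.5·√(24934/1.7193) = 0.5·√(14502) = 60.213 Hz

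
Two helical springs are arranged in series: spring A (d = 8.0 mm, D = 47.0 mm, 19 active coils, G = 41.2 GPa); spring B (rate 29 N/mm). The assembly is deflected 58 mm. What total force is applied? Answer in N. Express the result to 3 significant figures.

453 N

k_A = Gd⁴/(8D³N_a) = (41.2×10³)(8.0⁴)/(8·47.0³·19) = 10.694 N/mm
Series: 1/k_eq = 1/10.694 + 1/29 = 0.128; k_eq = 7.8127 N/mm
F = k_eq·δ = 7.8127·58 = 453.13 N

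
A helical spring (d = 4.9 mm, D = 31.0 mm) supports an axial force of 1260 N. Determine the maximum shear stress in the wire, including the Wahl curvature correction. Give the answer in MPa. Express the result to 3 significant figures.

1050 MPa

Spring index C = D/d = 31.0/4.9 = 6.3265
K_W = (4C−1)/(4C−4) + 0.615/C = 24.306/21.306 + 0.0972 = 1.2380
τ₀ = 8FD/(πd³) = 8·1260·31.0/(π·4.9³) = 312480/369.61 = 845.44 MPa
τ_max = K·τ₀ = 1.2380 × 845.44 = 1046.7 MPa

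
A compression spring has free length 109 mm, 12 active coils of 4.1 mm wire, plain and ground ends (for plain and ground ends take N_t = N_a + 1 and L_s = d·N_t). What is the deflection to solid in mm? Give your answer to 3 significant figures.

55.7 mm

N_t = 13; L_s = 4.1·13 = 53.3 mm
δ_solid = L₀ − L_s = 109 − 53.3 = 55.7 mm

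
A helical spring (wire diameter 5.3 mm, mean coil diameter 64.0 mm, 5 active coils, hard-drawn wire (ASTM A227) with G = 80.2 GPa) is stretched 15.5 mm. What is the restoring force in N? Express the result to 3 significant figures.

k = Gd⁴/(8D³N_a) = (80.2×10³)(5.3⁴)/(8·64.0³·5) = 6.035 N/mm
F = k·δ = 6.035 × 15.5 = 93.543 N

93.5 N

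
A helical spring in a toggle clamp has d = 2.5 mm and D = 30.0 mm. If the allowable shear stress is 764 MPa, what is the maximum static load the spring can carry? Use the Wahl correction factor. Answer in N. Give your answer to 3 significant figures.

140 N

C = D/d = 30.0/2.5 = 12.0000
K_W = (4C−1)/(4C−4) + 0.615/C = 47.000/44.000 + 0.0512 = 1.1194
τ_max = K·8FD/(πd³) → F_max = τ_allow·πd³/(8DK)
F_max = 764·π·2.5³/(8·30.0·1.1194) = 37503/268.66 = 139.59 N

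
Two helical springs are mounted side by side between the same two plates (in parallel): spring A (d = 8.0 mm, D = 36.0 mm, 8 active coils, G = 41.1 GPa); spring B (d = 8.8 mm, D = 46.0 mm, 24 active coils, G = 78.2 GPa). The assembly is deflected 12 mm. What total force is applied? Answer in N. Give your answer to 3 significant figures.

978 N

k_A = Gd⁴/(8D³N_a) = (41.1×10³)(8.0⁴)/(8·36.0³·8) = 56.379 N/mm
k_B = Gd⁴/(8D³N_a) = (78.2×10³)(8.8⁴)/(8·46.0³·24) = 25.094 N/mm
Parallel: k_eq = 56.379 + 25.094 = 81.472 N/mm
F = k_eq·δ = 81.472·12 = 977.67 N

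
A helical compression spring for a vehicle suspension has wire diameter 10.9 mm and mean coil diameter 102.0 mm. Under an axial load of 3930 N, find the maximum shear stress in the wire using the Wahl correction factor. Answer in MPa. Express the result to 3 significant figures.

911 MPa

Spring index C = D/d = 102.0/10.9 = 9.3578
K_W = (4C−1)/(4C−4) + 0.615/C = 36.431/33.431 + 0.0657 = 1.1555
τ₀ = 8FD/(πd³) = 8·3930·102.0/(π·10.9³) = 3.20688e+06/4068.5 = 788.23 MPa
τ_max = K·τ₀ = 1.1555 × 788.23 = 910.77 MPa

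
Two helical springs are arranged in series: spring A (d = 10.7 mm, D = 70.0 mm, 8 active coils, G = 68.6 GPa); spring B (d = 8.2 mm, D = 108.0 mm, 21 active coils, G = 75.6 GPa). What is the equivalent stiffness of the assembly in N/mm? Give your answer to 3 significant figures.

k_A = Gd⁴/(8D³N_a) = (68.6×10³)(10.7⁴)/(8·70.0³·8) = 40.962 N/mm
k_B = Gd⁴/(8D³N_a) = (75.6×10³)(8.2⁴)/(8·108.0³·21) = 1.6151 N/mm
Series: 1/k_eq = 1/40.962 + 1/1.6151 = 0.64357; k_eq = 1.5538 N/mm

1.55 N/mm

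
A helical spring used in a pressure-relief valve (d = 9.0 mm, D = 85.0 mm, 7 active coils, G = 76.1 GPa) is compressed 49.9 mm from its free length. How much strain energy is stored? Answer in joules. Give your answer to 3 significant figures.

18.1 J

k = Gd⁴/(8D³N_a) = (76.1×10³)(9.0⁴)/(8·85.0³·7) = 14.518 N/mm
U = ½kδ² = 0.5 × 14.518 × 49.9² = 18075 N·mm = 18.075 J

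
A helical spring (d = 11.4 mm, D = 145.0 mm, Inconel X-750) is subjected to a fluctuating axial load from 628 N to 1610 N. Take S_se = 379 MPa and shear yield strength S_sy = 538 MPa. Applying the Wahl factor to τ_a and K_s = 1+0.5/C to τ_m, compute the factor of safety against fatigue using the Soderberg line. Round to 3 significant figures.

1.11

C = D/d = 145.0/11.4 = 12.7193; K_W = (4C−1)/(4C−4)+0.615/C = 1.1123; K_s = 1+0.5/C = 1.0393
F_a = (F_max−F_min)/2 = 491 N; F_m = (F_max+F_min)/2 = 1119 N
τ_a = K_W·8F_aD/(πd³) = 1.1123 × 122.37 = 136.12 MPa
τ_m = K_s·8F_mD/(πd³) = 1.0393 × 278.88 = 289.85 MPa
Soderberg: 1/n_f = τ_a/S_se + τ_m/S_sy = 136.12/379 + 289.85/538 = 0.35915 + 0.53875 = 0.8979
n_f = 1/0.8979 = 1.114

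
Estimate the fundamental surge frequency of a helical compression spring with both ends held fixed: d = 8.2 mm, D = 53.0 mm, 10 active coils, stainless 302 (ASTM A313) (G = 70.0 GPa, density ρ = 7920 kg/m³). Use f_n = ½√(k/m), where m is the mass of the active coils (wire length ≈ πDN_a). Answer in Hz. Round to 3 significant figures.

97.7 Hz

k = Gd⁴/(8D³N_a) = (70.0×10³)(8.2⁴)/(8·53.0³·10) = 26.573 N/mm = 26573 N/m
Wire length L = πDN_a = π·53.0·10 = 1665 mm
m = ρ·(πd²/4)·L = 7920 × 52.81×10⁻⁶ m² × 1.665 m = 0.69642 kg
f_n = ½√(k/m) = 0.5·√(26573/0.69642) = 0.5·√(38156) = 97.668 Hz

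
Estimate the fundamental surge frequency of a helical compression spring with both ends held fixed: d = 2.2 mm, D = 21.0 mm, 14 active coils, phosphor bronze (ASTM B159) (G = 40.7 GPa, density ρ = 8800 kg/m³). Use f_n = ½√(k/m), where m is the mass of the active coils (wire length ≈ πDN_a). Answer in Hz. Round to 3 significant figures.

86.2 Hz

k = Gd⁴/(8D³N_a) = (40.7×10³)(2.2⁴)/(8·21.0³·14) = 0.9192 N/mm = 919.2 N/m
Wire length L = πDN_a = π·21.0·14 = 923.63 mm
m = ρ·(πd²/4)·L = 8800 × 3.8013×10⁻⁶ m² × 0.92363 m = 0.030897 kg
f_n = ½√(k/m) = 0.5·√(919.2/0.030897) = 0.5·√(29750) = 86.242 Hz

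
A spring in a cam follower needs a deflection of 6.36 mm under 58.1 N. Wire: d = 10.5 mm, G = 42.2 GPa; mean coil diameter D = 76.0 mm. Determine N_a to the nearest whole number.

16

Required rate k = F/δ = 58.1/6.36 = 9.1352 N/mm
N_a = Gd⁴/(8D³k) = (42.2×10³ × 10.5⁴)/(8 × 76.0³ × 9.1352)
    = 5.12944e+08 / 3.20811e+07 = 15.99 → 16 coils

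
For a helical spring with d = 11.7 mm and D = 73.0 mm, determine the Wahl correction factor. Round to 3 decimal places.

1.242

C = D/d = 73.0/11.7 = 6.2393
K_W = (4C−1)/(4C−4) + 0.615/C = 23.957/20.957 + 0.0986 = 1.2417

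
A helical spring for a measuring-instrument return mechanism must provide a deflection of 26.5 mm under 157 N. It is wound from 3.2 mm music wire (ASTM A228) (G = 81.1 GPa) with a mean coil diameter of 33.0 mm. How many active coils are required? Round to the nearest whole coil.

5

Required rate k = F/δ = 157/26.5 = 5.9245 N/mm
N_a = Gd⁴/(8D³k) = (81.1×10³ × 3.2⁴)/(8 × 33.0³ × 5.9245)
    = 8.50395e+06 / 1.70328e+06 = 4.993 → 5 coils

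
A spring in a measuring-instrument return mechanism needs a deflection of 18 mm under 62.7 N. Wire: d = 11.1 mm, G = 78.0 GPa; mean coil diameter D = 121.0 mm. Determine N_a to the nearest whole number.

24

Required rate k = F/δ = 62.7/18 = 3.4833 N/mm
N_a = Gd⁴/(8D³k) = (78.0×10³ × 11.1⁴)/(8 × 121.0³ × 3.4833)
    = 1.18409e+09 / 4.93675e+07 = 23.99 → 24 coils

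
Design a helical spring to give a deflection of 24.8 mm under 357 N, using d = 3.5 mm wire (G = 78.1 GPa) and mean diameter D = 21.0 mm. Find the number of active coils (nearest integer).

11

Required rate k = F/δ = 357/24.8 = 14.395 N/mm
N_a = Gd⁴/(8D³k) = (78.1×10³ × 3.5⁴)/(8 × 21.0³ × 14.395)
    = 1.17199e+07 / 1.06651e+06 = 10.99 → 11 coils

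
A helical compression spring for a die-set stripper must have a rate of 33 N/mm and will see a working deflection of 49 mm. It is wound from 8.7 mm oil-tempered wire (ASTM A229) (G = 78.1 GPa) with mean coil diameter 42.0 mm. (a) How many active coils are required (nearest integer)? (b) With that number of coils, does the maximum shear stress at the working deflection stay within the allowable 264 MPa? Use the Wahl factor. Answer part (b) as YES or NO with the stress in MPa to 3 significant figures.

N_a = Gd⁴/(8D³k) = (78.1×10³)(8.7⁴)/(8·42.0³·33) = 22.88 → N_a = 23
Actual rate k = Gd⁴/(8D³·23) = 32.822 N/mm
Working load F = kδ = 32.822·49 = 1608.3 N
C = 42.0/8.7 = 4.8276; K_W = (4C−1)/(4C−4)+0.615/C = 1.3233
τ_max = K_W·8FD/(πd³) = 1.3233·261.21 = 345.67 MPa
τ_max > 264 MPa → exceeds allowable

(a) 23 coils; (b) NO, τ_max = 346 MPa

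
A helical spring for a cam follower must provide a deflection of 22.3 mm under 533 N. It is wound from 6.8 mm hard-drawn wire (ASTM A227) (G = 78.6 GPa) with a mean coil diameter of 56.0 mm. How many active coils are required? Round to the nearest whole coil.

5

Required rate k = F/δ = 533/22.3 = 23.901 N/mm
N_a = Gd⁴/(8D³k) = (78.6×10³ × 6.8⁴)/(8 × 56.0³ × 23.901)
    = 1.68058e+08 / 3.35797e+07 = 5.005 → 5 coils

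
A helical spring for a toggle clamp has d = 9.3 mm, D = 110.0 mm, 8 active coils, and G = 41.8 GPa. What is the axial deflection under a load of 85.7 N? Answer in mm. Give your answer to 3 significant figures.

23.3 mm

k = Gd⁴/(8D³N_a) = (41.8×10³)(9.3⁴)/(8·110.0³·8) = 3.6707 N/mm
δ = F/k = 85.7 / 3.6707 = 23.347 mm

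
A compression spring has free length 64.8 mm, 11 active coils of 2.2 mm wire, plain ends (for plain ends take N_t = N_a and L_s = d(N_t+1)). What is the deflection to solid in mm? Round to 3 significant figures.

N_t = 11; L_s = 2.2·12 = 26.4 mm
δ_solid = L₀ − L_s = 64.8 − 26.4 = 38.4 mm

38.4 mm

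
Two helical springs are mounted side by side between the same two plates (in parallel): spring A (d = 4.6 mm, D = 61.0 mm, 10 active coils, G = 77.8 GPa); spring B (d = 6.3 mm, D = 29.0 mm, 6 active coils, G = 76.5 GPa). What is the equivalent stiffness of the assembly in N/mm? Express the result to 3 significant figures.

105 N/mm

k_A = Gd⁴/(8D³N_a) = (77.8×10³)(4.6⁴)/(8·61.0³·10) = 1.9184 N/mm
k_B = Gd⁴/(8D³N_a) = (76.5×10³)(6.3⁴)/(8·29.0³·6) = 102.94 N/mm
Parallel: k_eq = 1.9184 + 102.94 = 104.86 N/mm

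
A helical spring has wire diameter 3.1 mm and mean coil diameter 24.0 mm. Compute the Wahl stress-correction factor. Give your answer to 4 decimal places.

C = D/d = 24.0/3.1 = 7.7419
K_W = (4C−1)/(4C−4) + 0.615/C = 29.968/26.968 + 0.0794 = 1.1907

1.1907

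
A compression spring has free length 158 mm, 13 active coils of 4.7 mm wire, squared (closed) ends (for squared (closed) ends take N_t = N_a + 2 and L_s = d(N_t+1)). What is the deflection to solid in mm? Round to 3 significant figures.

N_t = 15; L_s = 4.7·16 = 75.2 mm
δ_solid = L₀ − L_s = 158 − 75.2 = 82.8 mm

82.8 mm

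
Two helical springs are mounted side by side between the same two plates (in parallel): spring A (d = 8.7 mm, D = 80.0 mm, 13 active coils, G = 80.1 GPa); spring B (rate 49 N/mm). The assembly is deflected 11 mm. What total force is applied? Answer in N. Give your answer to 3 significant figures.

634 N

k_A = Gd⁴/(8D³N_a) = (80.1×10³)(8.7⁴)/(8·80.0³·13) = 8.618 N/mm
Parallel: k_eq = 8.618 + 49 = 57.618 N/mm
F = k_eq·δ = 57.618·11 = 633.8 N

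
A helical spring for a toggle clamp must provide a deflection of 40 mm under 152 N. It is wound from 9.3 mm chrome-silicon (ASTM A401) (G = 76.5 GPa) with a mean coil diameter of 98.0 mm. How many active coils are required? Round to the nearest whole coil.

Required rate k = F/δ = 152/40 = 3.8 N/mm
N_a = Gd⁴/(8D³k) = (76.5×10³ × 9.3⁴)/(8 × 98.0³ × 3.8)
    = 5.7226e+08 / 2.86122e+07 = 20 → 20 coils

20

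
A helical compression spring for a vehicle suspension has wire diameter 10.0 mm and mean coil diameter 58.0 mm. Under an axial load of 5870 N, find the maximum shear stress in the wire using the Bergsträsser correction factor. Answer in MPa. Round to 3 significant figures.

1080 MPa

Spring index C = D/d = 58.0/10.0 = 5.8000
K_B = (4C+2)/(4C−3) = 25.200/20.200 = 1.2475
τ₀ = 8FD/(πd³) = 8·5870·58.0/(π·10.0³) = 2.72368e+06/3141.6 = 866.97 MPa
τ_max = K·τ₀ = 1.2475 × 866.97 = 1081.6 MPa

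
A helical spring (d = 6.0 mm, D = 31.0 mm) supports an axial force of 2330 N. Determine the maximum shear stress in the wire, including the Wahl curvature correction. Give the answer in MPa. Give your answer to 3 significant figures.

1110 MPa

Spring index C = D/d = 31.0/6.0 = 5.1667
K_W = (4C−1)/(4C−4) + 0.615/C = 19.667/16.667 + 0.1190 = 1.2990
τ₀ = 8FD/(πd³) = 8·2330·31.0/(π·6.0³) = 577840/678.58 = 851.54 MPa
τ_max = K·τ₀ = 1.2990 × 851.54 = 1106.2 MPa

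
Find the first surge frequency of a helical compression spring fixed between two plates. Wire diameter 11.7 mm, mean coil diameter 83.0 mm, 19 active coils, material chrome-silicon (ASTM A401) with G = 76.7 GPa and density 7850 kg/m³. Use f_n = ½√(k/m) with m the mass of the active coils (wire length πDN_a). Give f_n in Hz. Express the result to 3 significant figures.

k = Gd⁴/(8D³N_a) = (76.7×10³)(11.7⁴)/(8·83.0³·19) = 16.537 N/mm = 16537 N/m
Wire length L = πDN_a = π·83.0·19 = 4954.3 mm
m = ρ·(πd²/4)·L = 7850 × 107.51×10⁻⁶ m² × 4.9543 m = 4.1813 kg
f_n = ½√(k/m) = 0.5·√(16537/4.1813) = 0.5·√(3955) = 31.444 Hz

31.4 Hz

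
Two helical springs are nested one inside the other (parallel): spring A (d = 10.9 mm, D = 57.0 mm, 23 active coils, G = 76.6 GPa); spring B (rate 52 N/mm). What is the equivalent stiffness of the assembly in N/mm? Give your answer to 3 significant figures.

k_A = Gd⁴/(8D³N_a) = (76.6×10³)(10.9⁴)/(8·57.0³·23) = 31.732 N/mm
Parallel: k_eq = 31.732 + 52 = 83.732 N/mm

83.7 N/mm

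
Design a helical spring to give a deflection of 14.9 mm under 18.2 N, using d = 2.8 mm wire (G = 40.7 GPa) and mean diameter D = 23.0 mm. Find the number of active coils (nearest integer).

21

Required rate k = F/δ = 18.2/14.9 = 1.2215 N/mm
N_a = Gd⁴/(8D³k) = (40.7×10³ × 2.8⁴)/(8 × 23.0³ × 1.2215)
    = 2.50165e+06 / 118894 = 21.04 → 21 coils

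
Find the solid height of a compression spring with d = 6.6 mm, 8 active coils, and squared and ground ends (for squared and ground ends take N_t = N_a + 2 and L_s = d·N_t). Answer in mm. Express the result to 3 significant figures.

squared and ground ends: N_t = N_a + 2 = 8 + 2 = 10
L_s = d·N_t = 6.6 × 10 = 66 mm

66.0 mm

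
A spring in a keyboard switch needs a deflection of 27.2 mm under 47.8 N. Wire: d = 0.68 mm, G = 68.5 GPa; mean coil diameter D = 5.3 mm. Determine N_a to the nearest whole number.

Required rate k = F/δ = 47.8/27.2 = 1.7574 N/mm
N_a = Gd⁴/(8D³k) = (68.5×10³ × 0.68⁴)/(8 × 5.3³ × 1.7574)
    = 14646.2 / 2093.04 = 6.998 → 7 coils

7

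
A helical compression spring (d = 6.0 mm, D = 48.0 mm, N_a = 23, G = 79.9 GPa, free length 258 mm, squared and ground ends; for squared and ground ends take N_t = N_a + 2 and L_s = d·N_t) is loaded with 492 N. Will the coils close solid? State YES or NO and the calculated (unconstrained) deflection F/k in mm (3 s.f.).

k = Gd⁴/(8D³N_a) = (79.9×10³)(6.0⁴)/(8·48.0³·23) = 5.0887 N/mm
N_t = 25; L_s = 6.0·25 = 150 mm; δ_solid = L₀ − L_s = 258 − 150 = 108 mm
δ = F/k = 492/5.0887 = 96.684 mm
δ < δ_solid → spring does not go solid

NO, δ = 96.7 mm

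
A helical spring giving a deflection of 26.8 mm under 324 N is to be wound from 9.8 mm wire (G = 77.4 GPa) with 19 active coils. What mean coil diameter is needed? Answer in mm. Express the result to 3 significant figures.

Required rate k = F/δ = 324/26.8 = 12.09 N/mm
D = (Gd⁴/(8N_a·k))^(1/3) = (77.4×10³·9.8⁴/(8·19·12.09))^(1/3)
  = (388500)^(1/3) = 72.9677 mm

73.0 mm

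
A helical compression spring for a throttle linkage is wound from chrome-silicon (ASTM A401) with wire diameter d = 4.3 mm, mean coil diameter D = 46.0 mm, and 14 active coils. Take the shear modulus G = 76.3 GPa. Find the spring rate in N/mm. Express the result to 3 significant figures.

2.39 N/mm

k = Gd⁴/(8D³N_a) = (76.3×10³ × 4.3⁴) / (8 × 46.0³ × 14)
  = 2.60855e+07 / 1.09016e+07 = 2.3928 N/mm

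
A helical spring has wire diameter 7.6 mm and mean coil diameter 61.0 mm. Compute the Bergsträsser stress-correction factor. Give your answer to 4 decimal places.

C = D/d = 61.0/7.6 = 8.0263
K_B = (4C+2)/(4C−3) = 34.105/29.105 = 1.1718

1.1718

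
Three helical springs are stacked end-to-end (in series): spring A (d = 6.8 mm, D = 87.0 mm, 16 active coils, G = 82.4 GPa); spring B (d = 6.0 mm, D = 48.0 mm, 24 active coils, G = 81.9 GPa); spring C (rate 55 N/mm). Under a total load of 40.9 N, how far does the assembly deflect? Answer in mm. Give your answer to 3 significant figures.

k_A = Gd⁴/(8D³N_a) = (82.4×10³)(6.8⁴)/(8·87.0³·16) = 2.0902 N/mm
k_B = Gd⁴/(8D³N_a) = (81.9×10³)(6.0⁴)/(8·48.0³·24) = 4.9988 N/mm
Series: 1/k_eq = 1/2.0902 + 1/4.9988 + 1/55 = 0.69665; k_eq = 1.4354 N/mm
δ = F/k_eq = 40.9/1.4354 = 28.493 mm

28.5 mm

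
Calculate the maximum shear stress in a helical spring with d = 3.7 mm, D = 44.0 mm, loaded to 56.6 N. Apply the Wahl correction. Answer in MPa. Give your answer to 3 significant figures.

140 MPa

Spring index C = D/d = 44.0/3.7 = 11.8919
K_W = (4C−1)/(4C−4) + 0.615/C = 46.568/43.568 + 0.0517 = 1.1206
τ₀ = 8FD/(πd³) = 8·56.6·44.0/(π·3.7³) = 19923.2/159.13 = 125.2 MPa
τ_max = K·τ₀ = 1.1206 × 125.2 = 140.3 MPa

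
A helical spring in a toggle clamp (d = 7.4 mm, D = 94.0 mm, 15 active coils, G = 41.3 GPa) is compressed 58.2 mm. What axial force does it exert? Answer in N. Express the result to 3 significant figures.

k = Gd⁴/(8D³N_a) = (41.3×10³)(7.4⁴)/(8·94.0³·15) = 1.2425 N/mm
F = k·δ = 1.2425 × 58.2 = 72.316 N

72.3 N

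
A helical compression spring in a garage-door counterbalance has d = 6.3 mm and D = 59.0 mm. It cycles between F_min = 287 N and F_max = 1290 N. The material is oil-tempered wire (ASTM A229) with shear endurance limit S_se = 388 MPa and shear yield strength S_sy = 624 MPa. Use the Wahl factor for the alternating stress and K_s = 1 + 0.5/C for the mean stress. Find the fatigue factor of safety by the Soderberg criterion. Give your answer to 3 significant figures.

0.589

C = D/d = 59.0/6.3 = 9.3651; K_W = (4C−1)/(4C−4)+0.615/C = 1.1553; K_s = 1+0.5/C = 1.0534
F_a = (F_max−F_min)/2 = 501.5 N; F_m = (F_max+F_min)/2 = 788.5 N
τ_a = K_W·8F_aD/(πd³) = 1.1553 × 301.33 = 348.13 MPa
τ_m = K_s·8F_mD/(πd³) = 1.0534 × 473.78 = 499.07 MPa
Soderberg: 1/n_f = τ_a/S_se + τ_m/S_sy = 348.13/388 + 499.07/624 = 0.89725 + 0.79979 = 1.697
n_f = 1/1.697 = 0.5893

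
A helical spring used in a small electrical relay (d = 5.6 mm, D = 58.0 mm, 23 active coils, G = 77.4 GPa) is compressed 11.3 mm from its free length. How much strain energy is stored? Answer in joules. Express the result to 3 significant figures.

k = Gd⁴/(8D³N_a) = (77.4×10³)(5.6⁴)/(8·58.0³·23) = 2.1203 N/mm
U = ½kδ² = 0.5 × 2.1203 × 11.3² = 135.37 N·mm = 0.13537 J

0.135 J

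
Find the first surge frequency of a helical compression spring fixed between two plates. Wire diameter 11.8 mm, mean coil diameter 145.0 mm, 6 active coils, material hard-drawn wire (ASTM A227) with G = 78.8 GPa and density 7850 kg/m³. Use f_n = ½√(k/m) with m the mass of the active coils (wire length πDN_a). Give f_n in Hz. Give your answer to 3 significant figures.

33.4 Hz

k = Gd⁴/(8D³N_a) = (78.8×10³)(11.8⁴)/(8·145.0³·6) = 10.44 N/mm = 10440 N/m
Wire length L = πDN_a = π·145.0·6 = 2733.2 mm
m = ρ·(πd²/4)·L = 7850 × 109.36×10⁻⁶ m² × 2.7332 m = 2.3463 kg
f_n = ½√(k/m) = 0.5·√(10440/2.3463) = 0.5·√(4449.6) = 33.352 Hz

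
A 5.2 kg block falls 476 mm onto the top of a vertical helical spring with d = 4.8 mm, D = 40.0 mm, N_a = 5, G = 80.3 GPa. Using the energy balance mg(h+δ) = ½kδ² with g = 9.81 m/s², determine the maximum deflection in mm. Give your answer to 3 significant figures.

57.2 mm

k = Gd⁴/(8D³N_a) = (80.3×10³)(4.8⁴)/(8·40.0³·5) = 16.651 N/mm
W = mg = 5.2 × 9.81 = 51.012 N
½kδ² − Wδ − Wh = 0 → δ = (W + √(W² + 2kWh))/k
δ = (51.012 + √(2602.2 + 808630))/16.651 = (51.012 + 900.68)/16.651 = 57.155 mm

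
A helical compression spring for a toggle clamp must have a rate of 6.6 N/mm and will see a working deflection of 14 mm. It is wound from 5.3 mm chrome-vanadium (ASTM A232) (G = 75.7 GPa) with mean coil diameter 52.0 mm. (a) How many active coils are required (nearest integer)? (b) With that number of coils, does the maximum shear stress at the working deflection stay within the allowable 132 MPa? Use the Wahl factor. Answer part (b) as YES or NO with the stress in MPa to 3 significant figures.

(a) 8 coils; (b) YES, τ_max = 94.9 MPa

N_a = Gd⁴/(8D³k) = (75.7×10³)(5.3⁴)/(8·52.0³·6.6) = 8.046 → N_a = 8
Actual rate k = Gd⁴/(8D³·8) = 6.6376 N/mm
Working load F = kδ = 6.6376·14 = 92.926 N
C = 52.0/5.3 = 9.8113; K_W = (4C−1)/(4C−4)+0.615/C = 1.1478
τ_max = K_W·8FD/(πd³) = 1.1478·82.652 = 94.868 MPa
τ_max ≤ 132 MPa → acceptable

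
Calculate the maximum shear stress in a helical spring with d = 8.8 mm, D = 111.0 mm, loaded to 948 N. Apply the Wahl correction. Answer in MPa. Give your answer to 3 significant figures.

438 MPa

Spring index C = D/d = 111.0/8.8 = 12.6136
K_W = (4C−1)/(4C−4) + 0.615/C = 49.455/46.455 + 0.0488 = 1.1133
τ₀ = 8FD/(πd³) = 8·948·111.0/(π·8.8³) = 841824/2140.9 = 393.21 MPa
τ_max = K·τ₀ = 1.1133 × 393.21 = 437.77 MPa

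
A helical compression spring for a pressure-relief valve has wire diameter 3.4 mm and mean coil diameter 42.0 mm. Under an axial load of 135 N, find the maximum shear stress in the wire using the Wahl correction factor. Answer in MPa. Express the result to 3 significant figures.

Spring index C = D/d = 42.0/3.4 = 12.3529
K_W = (4C−1)/(4C−4) + 0.615/C = 48.412/45.412 + 0.0498 = 1.1158
τ₀ = 8FD/(πd³) = 8·135·42.0/(π·3.4³) = 45360/123.48 = 367.36 MPa
τ_max = K·τ₀ = 1.1158 × 367.36 = 409.91 MPa

410 MPa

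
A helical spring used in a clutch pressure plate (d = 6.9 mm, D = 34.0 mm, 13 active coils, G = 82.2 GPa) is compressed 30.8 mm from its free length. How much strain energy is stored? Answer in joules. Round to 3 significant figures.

21.6 J

k = Gd⁴/(8D³N_a) = (82.2×10³)(6.9⁴)/(8·34.0³·13) = 45.582 N/mm
U = ½kδ² = 0.5 × 45.582 × 30.8² = 21621 N·mm = 21.621 J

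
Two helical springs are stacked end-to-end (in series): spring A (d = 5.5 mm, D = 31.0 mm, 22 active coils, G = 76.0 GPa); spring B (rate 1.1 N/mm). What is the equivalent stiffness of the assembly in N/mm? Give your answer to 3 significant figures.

1.02 N/mm

k_A = Gd⁴/(8D³N_a) = (76.0×10³)(5.5⁴)/(8·31.0³·22) = 13.264 N/mm
Series: 1/k_eq = 1/13.264 + 1/1.1 = 0.98448; k_eq = 1.0158 N/mm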